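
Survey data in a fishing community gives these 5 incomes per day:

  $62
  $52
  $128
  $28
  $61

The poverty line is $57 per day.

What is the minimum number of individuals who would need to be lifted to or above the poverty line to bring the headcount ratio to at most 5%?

Currently q = 2 of N = 5 are below the line (H = 0.400).
A headcount ratio of at most 5% allows at most ⌊0.05 × 5⌋ = 0 poor individuals.
So at least 2 − 0 = 2 must be lifted.

2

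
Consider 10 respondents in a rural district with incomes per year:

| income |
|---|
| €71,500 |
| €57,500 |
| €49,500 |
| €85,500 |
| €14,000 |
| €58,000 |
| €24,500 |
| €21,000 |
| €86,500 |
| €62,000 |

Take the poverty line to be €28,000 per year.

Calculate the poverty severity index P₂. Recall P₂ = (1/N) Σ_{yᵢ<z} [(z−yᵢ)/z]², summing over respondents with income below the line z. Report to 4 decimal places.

0.0328

Below z: €14,000, €21,000, €24,500 (q = 3 of N = 10).
Gap ratios (z−y)/z: (28000−14000)/28000 = 0.5000; (28000−21000)/28000 = 0.2500; (28000−24500)/28000 = 0.1250.
Squared: 0.2500; 0.0625; 0.0156.
Sum = 0.328125; P₂ = 0.328125 / 10 = 0.0328.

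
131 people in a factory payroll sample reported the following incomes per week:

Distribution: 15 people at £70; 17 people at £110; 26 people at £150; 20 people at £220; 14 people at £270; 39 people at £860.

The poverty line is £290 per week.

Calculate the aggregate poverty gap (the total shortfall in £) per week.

Poor units: 15×£70, 17×£110, 26×£150, 20×£220, 14×£270 (q = 92 of N = 131).
Individual gaps: 15×(290−70) = 3300; 17×(290−110) = 3060; 26×(290−150) = 3640; 20×(290−220) = 1400; 14×(290−270) = 280.
Aggregate gap = £11,680.

£11,680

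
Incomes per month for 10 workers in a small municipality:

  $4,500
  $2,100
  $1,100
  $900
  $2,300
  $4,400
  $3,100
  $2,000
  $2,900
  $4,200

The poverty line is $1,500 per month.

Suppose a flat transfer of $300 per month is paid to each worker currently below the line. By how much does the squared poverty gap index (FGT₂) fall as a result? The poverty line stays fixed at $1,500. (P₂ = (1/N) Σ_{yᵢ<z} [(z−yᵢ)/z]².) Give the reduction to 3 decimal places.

Before: below the line — $900, $1,100; squared poverty gap index (FGT₂) = 0.02311.
After the $300 transfer: below the line — $1,200, $1,400; squared poverty gap index (FGT₂) = 0.00444.
Reduction = 0.02311 − 0.00444 = 0.019.

0.019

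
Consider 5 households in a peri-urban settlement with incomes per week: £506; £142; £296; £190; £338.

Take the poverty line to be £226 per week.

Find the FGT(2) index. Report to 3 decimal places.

0.033

Poor units: £142, £190 (q = 2 of N = 5).
Shortfall ratios: (226−142)/226 = 0.3717; (226−190)/226 = 0.1593.
Squared: 0.1381; 0.0254.
Sum = 0.163521; P₂ = 0.163521 / 5 = 0.033.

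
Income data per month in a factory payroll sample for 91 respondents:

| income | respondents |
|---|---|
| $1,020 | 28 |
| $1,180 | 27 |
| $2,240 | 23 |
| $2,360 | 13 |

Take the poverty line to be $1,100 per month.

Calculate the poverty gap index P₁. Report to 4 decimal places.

0.0224

Below z: 28×$1,020 (q = 28 of N = 91).
Normalized shortfalls: (1100−1020)/1100 = 0.0727 (×28).
Sum of shortfalls = 2.036364; P₁ averages over all N: 2.036364 / 91 = 0.0224.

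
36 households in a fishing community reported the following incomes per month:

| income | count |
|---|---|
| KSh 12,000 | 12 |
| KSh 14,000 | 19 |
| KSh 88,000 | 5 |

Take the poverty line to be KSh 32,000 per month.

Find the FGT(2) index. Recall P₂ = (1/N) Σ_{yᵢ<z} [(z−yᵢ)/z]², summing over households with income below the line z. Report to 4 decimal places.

0.2972

Poor units: 12×KSh 12,000, 19×KSh 14,000 (q = 31 of N = 36).
Shortfall ratios: (32000−12000)/32000 = 0.6250 (×12); (32000−14000)/32000 = 0.5625 (×19).
Squared: 0.3906 (×12); 0.3164 (×19).
Sum = 10.699219; P₂ = 10.699219 / 36 = 0.2972.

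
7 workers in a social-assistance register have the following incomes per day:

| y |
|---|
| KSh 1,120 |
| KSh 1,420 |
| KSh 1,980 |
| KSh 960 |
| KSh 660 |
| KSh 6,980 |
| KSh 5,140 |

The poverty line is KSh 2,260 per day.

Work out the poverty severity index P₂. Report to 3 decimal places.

Below z: KSh 660, KSh 960, KSh 1,120, KSh 1,420, KSh 1,980 (q = 5 of N = 7).
Shortfall ratios: (2260−660)/2260 = 0.7080; (2260−960)/2260 = 0.5752; (2260−1120)/2260 = 0.5044; (2260−1420)/2260 = 0.3717; (2260−1980)/2260 = 0.1239.
Squared: 0.5012; 0.3309; 0.2544; 0.1381; 0.0153.
Sum = 1.240034; P₂ = 1.240034 / 7 = 0.177.

0.177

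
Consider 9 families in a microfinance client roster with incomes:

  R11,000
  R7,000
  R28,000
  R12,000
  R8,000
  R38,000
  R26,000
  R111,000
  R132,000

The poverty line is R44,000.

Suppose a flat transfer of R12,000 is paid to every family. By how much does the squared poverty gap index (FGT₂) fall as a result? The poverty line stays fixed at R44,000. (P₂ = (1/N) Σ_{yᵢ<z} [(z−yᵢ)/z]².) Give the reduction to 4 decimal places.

0.1894

Before: below the line — R7,000, R8,000, R11,000, R12,000, R26,000, R28,000, R38,000; squared poverty gap index (FGT₂) = 0.309573.
After the R12,000 transfer: below the line — R19,000, R20,000, R23,000, R24,000, R38,000, R40,000; squared poverty gap index (FGT₂) = 0.120179.
Reduction = 0.309573 − 0.120179 = 0.1894.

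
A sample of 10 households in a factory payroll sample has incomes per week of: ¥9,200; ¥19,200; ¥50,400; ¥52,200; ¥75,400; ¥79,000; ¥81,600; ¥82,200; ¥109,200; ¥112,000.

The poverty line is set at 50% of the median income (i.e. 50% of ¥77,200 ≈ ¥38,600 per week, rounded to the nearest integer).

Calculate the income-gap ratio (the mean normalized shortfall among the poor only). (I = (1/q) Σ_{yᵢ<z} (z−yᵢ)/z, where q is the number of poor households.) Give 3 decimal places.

0.632

Below the line: ¥9,200, ¥19,200 (q = 2 of N = 10).
Shortfall ratios (z−y)/z: 0.7617, 0.5026; sum = 1.264249.
The income-gap ratio divides by q (the poor only): 1.264249 / 2 = 0.632.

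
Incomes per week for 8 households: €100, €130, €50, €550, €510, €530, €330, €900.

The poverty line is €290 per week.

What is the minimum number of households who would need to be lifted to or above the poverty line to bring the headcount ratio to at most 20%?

2

3 of the 8 households are poor, so H = 3/8 = 0.375.
A headcount ratio of at most 20% allows at most ⌊0.20 × 8⌋ = 1 poor households.
So at least 3 − 1 = 2 must be lifted.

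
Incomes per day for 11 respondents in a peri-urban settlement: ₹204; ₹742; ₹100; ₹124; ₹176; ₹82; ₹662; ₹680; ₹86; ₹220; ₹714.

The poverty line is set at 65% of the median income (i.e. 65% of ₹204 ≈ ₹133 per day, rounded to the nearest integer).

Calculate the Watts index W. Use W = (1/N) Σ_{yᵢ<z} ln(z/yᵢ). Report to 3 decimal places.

0.116

Below z: ₹82, ₹86, ₹100, ₹124 (q = 4 of N = 11).
ln(z/y) terms: ln(133/82) = 0.4836; ln(133/86) = 0.4360; ln(133/100) = 0.2852; ln(133/124) = 0.0701.
W = 1.274878 / 11 = 0.116.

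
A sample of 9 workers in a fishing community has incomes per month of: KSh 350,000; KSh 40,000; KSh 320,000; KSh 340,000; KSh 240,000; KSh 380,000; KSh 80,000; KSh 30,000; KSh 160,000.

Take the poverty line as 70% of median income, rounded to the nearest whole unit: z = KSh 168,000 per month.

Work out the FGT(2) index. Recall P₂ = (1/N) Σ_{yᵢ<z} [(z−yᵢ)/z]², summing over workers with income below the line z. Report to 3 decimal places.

Below the line: KSh 30,000, KSh 40,000, KSh 80,000, KSh 160,000 (q = 4 of N = 9).
Gap ratios (z−y)/z: (168000−30000)/168000 = 0.8214; (168000−40000)/168000 = 0.7619; (168000−80000)/168000 = 0.5238; (168000−160000)/168000 = 0.0476.
Squared: 0.6747; 0.5805; 0.2744; 0.0023.
Sum = 1.531888; P₂ = 1.531888 / 9 = 0.170.

0.170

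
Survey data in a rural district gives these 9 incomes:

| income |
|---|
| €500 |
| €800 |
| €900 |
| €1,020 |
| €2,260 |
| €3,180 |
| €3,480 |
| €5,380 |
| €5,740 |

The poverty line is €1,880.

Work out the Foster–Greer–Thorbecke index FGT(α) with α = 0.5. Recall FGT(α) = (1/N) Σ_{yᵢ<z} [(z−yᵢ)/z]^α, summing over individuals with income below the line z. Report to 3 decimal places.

0.335

Incomes under z: €500, €800, €900, €1,020 (q = 4 of N = 9).
Gap ratios (z−y)/z: (1880−500)/1880 = 0.7340; (1880−800)/1880 = 0.5745; (1880−900)/1880 = 0.5213; (1880−1020)/1880 = 0.4574.
Raised to α = 0.5: 0.85676; 0.75794; 0.72199; 0.67635.
Sum = 3.013043; FGT(0.5) = 3.013043 / 9 = 0.335.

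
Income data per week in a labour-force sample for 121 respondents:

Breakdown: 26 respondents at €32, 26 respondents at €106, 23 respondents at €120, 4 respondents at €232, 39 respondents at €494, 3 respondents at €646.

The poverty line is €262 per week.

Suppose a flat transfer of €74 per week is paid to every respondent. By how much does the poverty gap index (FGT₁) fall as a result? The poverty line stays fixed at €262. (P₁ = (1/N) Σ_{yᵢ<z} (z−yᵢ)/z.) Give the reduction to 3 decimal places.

Before: below the line — 26×€32, 26×€106, 23×€120, 4×€232; poverty gap index (FGT₁) = 0.42338.
After the €74 transfer: below the line — 26×€106, 26×€180, 23×€194; poverty gap index (FGT₁) = 0.24453.
Reduction = 0.42338 − 0.24453 = 0.179.

0.179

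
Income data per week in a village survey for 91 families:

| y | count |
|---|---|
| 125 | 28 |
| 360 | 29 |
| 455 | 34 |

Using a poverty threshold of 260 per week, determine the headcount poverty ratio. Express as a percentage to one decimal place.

30.8%

28 of the 91 families have income below 260.
H = 28/91 = 30.8%.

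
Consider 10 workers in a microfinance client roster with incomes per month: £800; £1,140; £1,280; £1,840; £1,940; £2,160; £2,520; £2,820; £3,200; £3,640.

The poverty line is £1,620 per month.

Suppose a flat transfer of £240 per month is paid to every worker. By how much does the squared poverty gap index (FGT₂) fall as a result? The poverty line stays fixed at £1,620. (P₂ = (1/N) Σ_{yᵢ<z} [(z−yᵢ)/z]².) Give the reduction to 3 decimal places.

0.023

Before: below the line — £800, £1,140, £1,280; squared poverty gap index (FGT₂) = 0.03881.
After the £240 transfer: below the line — £1,040, £1,380, £1,520; squared poverty gap index (FGT₂) = 0.01539.
Reduction = 0.03881 − 0.01539 = 0.023.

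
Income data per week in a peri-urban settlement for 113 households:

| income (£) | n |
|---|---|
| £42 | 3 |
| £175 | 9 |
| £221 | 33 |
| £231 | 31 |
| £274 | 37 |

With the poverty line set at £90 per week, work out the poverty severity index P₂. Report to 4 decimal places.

0.0076

Incomes under z: 3×£42 (q = 3 of N = 113).
Shortfall ratios: (90−42)/90 = 0.5333 (×3).
Squared: 0.2844 (×3).
Sum = 0.853333; P₂ = 0.853333 / 113 = 0.0076.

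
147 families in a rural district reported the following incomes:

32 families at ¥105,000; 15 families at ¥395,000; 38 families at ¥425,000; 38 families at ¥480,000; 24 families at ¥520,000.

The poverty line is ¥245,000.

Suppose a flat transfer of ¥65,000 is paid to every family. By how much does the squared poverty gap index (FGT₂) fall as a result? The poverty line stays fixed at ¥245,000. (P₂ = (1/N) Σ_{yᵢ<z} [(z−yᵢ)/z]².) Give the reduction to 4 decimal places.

Before: below the line — 32×¥105,000; squared poverty gap index (FGT₂) = 0.071081.
After the ¥65,000 transfer: below the line — 32×¥170,000; squared poverty gap index (FGT₂) = 0.020400.
Reduction = 0.071081 − 0.020400 = 0.0507.

0.0507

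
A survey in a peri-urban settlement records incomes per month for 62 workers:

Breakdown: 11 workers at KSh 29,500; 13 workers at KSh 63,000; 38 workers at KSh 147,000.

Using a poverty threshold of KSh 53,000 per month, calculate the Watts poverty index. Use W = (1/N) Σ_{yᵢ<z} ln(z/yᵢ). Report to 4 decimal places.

0.1040

Incomes under z: 11×KSh 29,500 (q = 11 of N = 62).
Log shortfalls: ln(53000/29500) = 0.5859 (×11).
W = 6.444918 / 62 = 0.1040.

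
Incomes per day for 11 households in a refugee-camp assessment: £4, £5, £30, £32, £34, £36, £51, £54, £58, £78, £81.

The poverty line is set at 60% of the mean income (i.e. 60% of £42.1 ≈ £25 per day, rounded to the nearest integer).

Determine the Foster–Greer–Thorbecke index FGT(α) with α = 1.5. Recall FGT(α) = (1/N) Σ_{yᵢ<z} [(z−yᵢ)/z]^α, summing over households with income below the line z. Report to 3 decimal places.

0.135

Poor units: £4, £5 (q = 2 of N = 11).
Shortfall ratios: (25−4)/25 = 0.8400; (25−5)/25 = 0.8000.
Raised to α = 1.5: 0.76987; 0.71554.
Sum = 1.485414; FGT(1.5) = 1.485414 / 11 = 0.135.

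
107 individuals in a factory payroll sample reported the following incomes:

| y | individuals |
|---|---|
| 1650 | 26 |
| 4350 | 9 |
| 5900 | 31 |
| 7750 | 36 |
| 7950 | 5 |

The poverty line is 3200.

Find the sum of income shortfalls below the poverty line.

Below the line: 26×1650 (q = 26 of N = 107).
Individual gaps: 26×(3200−1650) = 40300.
Aggregate gap = 40300.

40300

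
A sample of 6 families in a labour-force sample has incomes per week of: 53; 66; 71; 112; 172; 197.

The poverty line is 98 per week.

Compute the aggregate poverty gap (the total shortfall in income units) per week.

Poor units: 53, 66, 71 (q = 3 of N = 6).
Individual gaps: 98−53 = 45; 98−66 = 32; 98−71 = 27.
Aggregate gap = 104.

104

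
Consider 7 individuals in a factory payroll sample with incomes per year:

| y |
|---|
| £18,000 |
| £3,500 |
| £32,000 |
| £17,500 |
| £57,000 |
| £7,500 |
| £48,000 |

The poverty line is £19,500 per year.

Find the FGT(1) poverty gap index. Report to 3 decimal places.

Below the line: £3,500, £7,500, £17,500, £18,000 (q = 4 of N = 7).
Normalized shortfalls: (19500−3500)/19500 = 0.8205; (19500−7500)/19500 = 0.6154; (19500−17500)/19500 = 0.1026; (19500−18000)/19500 = 0.0769.
Σ = 1.615385. Dividing by the full population N = 7 gives P₁ = 0.231.

0.231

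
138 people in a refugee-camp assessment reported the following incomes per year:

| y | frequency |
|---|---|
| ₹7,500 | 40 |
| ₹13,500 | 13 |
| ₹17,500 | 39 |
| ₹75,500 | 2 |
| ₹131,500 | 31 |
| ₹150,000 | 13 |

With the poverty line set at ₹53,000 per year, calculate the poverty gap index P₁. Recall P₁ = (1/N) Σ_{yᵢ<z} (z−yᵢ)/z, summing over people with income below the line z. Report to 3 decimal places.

Below the line: 40×₹7,500, 13×₹13,500, 39×₹17,500 (q = 92 of N = 138).
Gap ratios (z−y)/z: (53000−7500)/53000 = 0.8585 (×40); (53000−13500)/53000 = 0.7453 (×13); (53000−17500)/53000 = 0.6698 (×39).
Σ = 70.150943. Dividing by the full population N = 138 gives P₁ = 0.508.

0.508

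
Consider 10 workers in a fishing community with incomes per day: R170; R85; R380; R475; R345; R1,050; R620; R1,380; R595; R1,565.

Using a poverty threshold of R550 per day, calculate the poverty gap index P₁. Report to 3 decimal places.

Poor units: R85, R170, R345, R380, R475 (q = 5 of N = 10).
Gap ratios (z−y)/z: (550−85)/550 = 0.8455; (550−170)/550 = 0.6909; (550−345)/550 = 0.3727; (550−380)/550 = 0.3091; (550−475)/550 = 0.1364.
Sum of shortfalls = 2.354545; P₁ averages over all N: 2.354545 / 10 = 0.235.

0.235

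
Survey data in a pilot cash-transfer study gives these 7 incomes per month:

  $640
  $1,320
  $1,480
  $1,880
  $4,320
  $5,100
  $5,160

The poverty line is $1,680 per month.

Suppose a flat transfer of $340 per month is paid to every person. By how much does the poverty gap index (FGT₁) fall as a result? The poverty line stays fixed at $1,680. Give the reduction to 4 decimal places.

0.0748

Before: below the line — $640, $1,320, $1,480; poverty gap index (FGT₁) = 0.136054.
After the $340 transfer: below the line — $980, $1,660; poverty gap index (FGT₁) = 0.061224.
Reduction = 0.136054 − 0.061224 = 0.0748.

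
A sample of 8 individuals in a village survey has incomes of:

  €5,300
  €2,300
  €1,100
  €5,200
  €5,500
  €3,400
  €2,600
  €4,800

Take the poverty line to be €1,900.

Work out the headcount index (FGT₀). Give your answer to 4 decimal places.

1 of the 8 individuals have income below €1,900.
H = 1/8 = 0.1250.

0.1250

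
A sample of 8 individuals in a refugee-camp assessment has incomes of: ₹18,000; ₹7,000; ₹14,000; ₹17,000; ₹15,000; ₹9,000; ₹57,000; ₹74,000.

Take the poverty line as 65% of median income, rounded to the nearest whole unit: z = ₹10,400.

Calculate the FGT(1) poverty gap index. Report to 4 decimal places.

0.0577

Below the line: ₹7,000, ₹9,000 (q = 2 of N = 8).
Shortfall ratios: (10400−7000)/10400 = 0.3269; (10400−9000)/10400 = 0.1346.
Σ = 0.461538. Dividing by the full population N = 8 gives P₁ = 0.0577.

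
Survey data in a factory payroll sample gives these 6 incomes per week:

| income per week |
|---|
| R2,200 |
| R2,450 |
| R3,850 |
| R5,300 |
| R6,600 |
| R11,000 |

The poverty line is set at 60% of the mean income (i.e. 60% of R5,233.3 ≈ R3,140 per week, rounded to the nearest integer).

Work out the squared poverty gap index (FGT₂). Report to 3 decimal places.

0.023

Poor units: R2,200, R2,450 (q = 2 of N = 6).
Shortfall ratios: (3140−2200)/3140 = 0.2994; (3140−2450)/3140 = 0.2197.
Squared: 0.0896; 0.0483.
Sum = 0.137906; P₂ = 0.137906 / 6 = 0.023.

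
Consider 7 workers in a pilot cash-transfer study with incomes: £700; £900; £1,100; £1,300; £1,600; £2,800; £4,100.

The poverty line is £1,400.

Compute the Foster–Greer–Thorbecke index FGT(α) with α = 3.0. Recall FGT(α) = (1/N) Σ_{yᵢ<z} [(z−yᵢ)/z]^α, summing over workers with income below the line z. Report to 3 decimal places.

0.026

Incomes under z: £700, £900, £1,100, £1,300 (q = 4 of N = 7).
Gap ratios (z−y)/z: (1400−700)/1400 = 0.5000; (1400−900)/1400 = 0.3571; (1400−1100)/1400 = 0.2143; (1400−1300)/1400 = 0.0714.
Raised to α = 3.0: 0.12500; 0.04555; 0.00984; 0.00036.
Sum = 0.180758; FGT(3.0) = 0.180758 / 7 = 0.026.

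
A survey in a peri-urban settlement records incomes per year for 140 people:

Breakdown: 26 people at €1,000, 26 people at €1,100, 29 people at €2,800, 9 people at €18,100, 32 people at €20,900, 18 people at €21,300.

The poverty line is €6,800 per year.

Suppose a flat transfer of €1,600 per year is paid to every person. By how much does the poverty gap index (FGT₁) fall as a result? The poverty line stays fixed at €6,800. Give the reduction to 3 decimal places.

0.136

Before: below the line — 26×€1,000, 26×€1,100, 29×€2,800; poverty gap index (FGT₁) = 0.43592.
After the €1,600 transfer: below the line — 26×€2,600, 26×€2,700, 29×€4,400; poverty gap index (FGT₁) = 0.29979.
Reduction = 0.43592 − 0.29979 = 0.136.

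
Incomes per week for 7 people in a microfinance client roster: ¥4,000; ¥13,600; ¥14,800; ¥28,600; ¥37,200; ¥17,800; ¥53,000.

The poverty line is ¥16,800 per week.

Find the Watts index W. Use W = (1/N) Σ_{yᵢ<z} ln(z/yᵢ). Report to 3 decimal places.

Below z: ¥4,000, ¥13,600, ¥14,800 (q = 3 of N = 7).
Log gaps: ln(16800/4000) = 1.4351; ln(16800/13600) = 0.2113; ln(16800/14800) = 0.1268.
W = 1.773145 / 7 = 0.253.

0.253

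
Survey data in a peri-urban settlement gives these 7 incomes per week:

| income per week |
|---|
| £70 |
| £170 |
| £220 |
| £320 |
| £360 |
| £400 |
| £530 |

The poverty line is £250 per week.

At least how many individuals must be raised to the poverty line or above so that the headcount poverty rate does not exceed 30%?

3 of the 7 individuals are poor, so H = 3/7 = 0.429.
A headcount ratio of at most 30% allows at most ⌊0.30 × 7⌋ = 2 poor individuals.
So at least 3 − 2 = 1 must be lifted.

1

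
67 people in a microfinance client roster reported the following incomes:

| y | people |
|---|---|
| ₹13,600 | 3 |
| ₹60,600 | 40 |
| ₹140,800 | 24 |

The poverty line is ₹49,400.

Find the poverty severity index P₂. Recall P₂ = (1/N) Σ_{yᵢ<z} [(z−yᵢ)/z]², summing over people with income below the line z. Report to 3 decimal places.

Poor units: 3×₹13,600 (q = 3 of N = 67).
Normalized shortfalls: (49400−13600)/49400 = 0.7247 (×3).
Squared: 0.5252 (×3).
Sum = 1.575554; P₂ = 1.575554 / 67 = 0.024.

0.024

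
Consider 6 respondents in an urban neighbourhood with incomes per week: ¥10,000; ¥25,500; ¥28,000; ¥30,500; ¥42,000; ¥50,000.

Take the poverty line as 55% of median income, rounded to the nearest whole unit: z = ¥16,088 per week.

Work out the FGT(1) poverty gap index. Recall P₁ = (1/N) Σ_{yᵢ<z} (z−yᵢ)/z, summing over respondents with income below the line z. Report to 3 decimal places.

Below z: ¥10,000 (q = 1 of N = 6).
Relative gaps: (16088−10000)/16088 = 0.3784.
Σ = 0.378419. Dividing by the full population N = 6 gives P₁ = 0.063.

0.063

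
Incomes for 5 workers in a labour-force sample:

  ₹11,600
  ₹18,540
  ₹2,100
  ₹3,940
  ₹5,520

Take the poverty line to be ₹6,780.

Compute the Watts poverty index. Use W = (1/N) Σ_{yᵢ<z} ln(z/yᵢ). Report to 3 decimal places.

Poor units: ₹2,100, ₹3,940, ₹5,520 (q = 3 of N = 5).
Log shortfalls: ln(6780/2100) = 1.1720; ln(6780/3940) = 0.5428; ln(6780/5520) = 0.2056.
W = 1.920435 / 5 = 0.384.

0.384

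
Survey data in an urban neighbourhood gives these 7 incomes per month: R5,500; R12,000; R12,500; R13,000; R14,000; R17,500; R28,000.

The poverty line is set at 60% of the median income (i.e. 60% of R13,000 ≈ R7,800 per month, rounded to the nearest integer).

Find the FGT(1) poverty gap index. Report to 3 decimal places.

Below z: R5,500 (q = 1 of N = 7).
Gap ratios (z−y)/z: (7800−5500)/7800 = 0.2949.
Σ = 0.294872. Dividing by the full population N = 7 gives P₁ = 0.042.

0.042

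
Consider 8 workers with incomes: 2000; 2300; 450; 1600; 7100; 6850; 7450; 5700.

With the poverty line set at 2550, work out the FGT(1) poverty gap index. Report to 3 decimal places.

Below z: 450, 1600, 2000, 2300 (q = 4 of N = 8).
Shortfall ratios: (2550−450)/2550 = 0.8235; (2550−1600)/2550 = 0.3725; (2550−2000)/2550 = 0.2157; (2550−2300)/2550 = 0.0980.
Σ = 1.509804. Dividing by the full population N = 8 gives P₁ = 0.189.

0.189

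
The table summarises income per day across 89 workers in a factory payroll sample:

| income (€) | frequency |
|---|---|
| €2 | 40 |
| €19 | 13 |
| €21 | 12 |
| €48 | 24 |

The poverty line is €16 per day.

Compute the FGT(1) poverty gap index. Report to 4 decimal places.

0.3933

Below z: 40×€2 (q = 40 of N = 89).
Shortfall ratios: (16−2)/16 = 0.8750 (×40).
Σ = 35.000000. Dividing by the full population N = 89 gives P₁ = 0.3933.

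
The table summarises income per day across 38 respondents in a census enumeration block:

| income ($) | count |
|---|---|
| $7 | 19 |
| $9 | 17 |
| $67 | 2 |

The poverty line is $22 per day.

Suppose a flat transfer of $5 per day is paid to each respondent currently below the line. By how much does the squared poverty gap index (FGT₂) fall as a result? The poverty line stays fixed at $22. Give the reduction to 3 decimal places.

Before: below the line — 19×$7, 17×$9; squared poverty gap index (FGT₂) = 0.38865.
After the $5 transfer: below the line — 19×$12, 17×$14; squared poverty gap index (FGT₂) = 0.16246.
Reduction = 0.38865 − 0.16246 = 0.226.

0.226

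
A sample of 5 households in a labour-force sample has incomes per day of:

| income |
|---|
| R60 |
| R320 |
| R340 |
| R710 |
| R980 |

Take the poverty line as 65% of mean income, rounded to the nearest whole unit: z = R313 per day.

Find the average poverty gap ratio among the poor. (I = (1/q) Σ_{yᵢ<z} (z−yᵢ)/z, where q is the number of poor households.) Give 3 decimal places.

Below the line: R60 (q = 1 of N = 5).
Shortfall ratios (z−y)/z: 0.8083; sum = 0.808307.
The income-gap ratio divides by q (the poor only): 0.808307 / 1 = 0.808.

0.808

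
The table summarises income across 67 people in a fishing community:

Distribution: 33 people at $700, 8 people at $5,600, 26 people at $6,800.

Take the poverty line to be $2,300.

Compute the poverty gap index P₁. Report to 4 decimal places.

0.3426

Incomes under z: 33×$700 (q = 33 of N = 67).
Gap ratios (z−y)/z: (2300−700)/2300 = 0.6957 (×33).
Sum of shortfalls = 22.956522; P₁ averages over all N: 22.956522 / 67 = 0.3426.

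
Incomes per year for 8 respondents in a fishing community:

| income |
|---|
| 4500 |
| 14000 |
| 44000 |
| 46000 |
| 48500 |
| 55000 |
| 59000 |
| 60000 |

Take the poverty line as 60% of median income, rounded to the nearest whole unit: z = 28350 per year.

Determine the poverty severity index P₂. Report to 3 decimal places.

Below z: 4500, 14000 (q = 2 of N = 8).
Relative gaps: (28350−4500)/28350 = 0.8413; (28350−14000)/28350 = 0.5062.
Squared: 0.7077; 0.2562.
Sum = 0.963946; P₂ = 0.963946 / 8 = 0.120.

0.120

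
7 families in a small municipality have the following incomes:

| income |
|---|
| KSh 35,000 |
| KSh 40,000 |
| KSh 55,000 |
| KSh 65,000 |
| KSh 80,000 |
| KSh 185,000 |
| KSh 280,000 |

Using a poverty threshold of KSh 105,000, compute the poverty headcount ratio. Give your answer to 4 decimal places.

0.7143

5 of the 7 families have income below KSh 105,000.
H = 5/7 = 0.7143.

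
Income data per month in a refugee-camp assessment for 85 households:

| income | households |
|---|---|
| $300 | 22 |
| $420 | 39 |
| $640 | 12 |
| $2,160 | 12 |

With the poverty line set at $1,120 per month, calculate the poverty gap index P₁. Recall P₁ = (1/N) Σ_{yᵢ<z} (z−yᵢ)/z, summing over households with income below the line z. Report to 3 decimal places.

0.537

Below the line: 22×$300, 39×$420, 12×$640 (q = 73 of N = 85).
Gap ratios (z−y)/z: (1120−300)/1120 = 0.7321 (×22); (1120−420)/1120 = 0.6250 (×39); (1120−640)/1120 = 0.4286 (×12).
Σ = 45.625000. Dividing by the full population N = 85 gives P₁ = 0.537.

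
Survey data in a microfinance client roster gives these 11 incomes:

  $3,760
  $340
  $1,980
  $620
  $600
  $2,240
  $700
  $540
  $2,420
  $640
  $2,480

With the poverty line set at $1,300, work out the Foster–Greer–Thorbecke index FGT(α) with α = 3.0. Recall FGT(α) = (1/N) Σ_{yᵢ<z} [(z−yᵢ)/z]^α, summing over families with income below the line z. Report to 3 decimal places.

0.103

Incomes under z: $340, $540, $600, $620, $640, $700 (q = 6 of N = 11).
Gap ratios (z−y)/z: (1300−340)/1300 = 0.7385; (1300−540)/1300 = 0.5846; (1300−600)/1300 = 0.5385; (1300−620)/1300 = 0.5231; (1300−640)/1300 = 0.5077; (1300−700)/1300 = 0.4615.
Raised to α = 3.0: 0.40270; 0.19981; 0.15612; 0.14312; 0.13086; 0.09832.
Sum = 1.130924; FGT(3.0) = 1.130924 / 11 = 0.103.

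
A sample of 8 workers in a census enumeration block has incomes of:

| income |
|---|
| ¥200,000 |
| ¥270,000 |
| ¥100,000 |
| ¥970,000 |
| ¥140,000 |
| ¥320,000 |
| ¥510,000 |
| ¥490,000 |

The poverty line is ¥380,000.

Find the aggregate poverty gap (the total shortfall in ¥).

¥870,000

Below the line: ¥100,000, ¥140,000, ¥200,000, ¥270,000, ¥320,000 (q = 5 of N = 8).
Individual gaps: 380000−100000 = 280000; 380000−140000 = 240000; 380000−200000 = 180000; 380000−270000 = 110000; 380000−320000 = 60000.
Aggregate gap = ¥870,000.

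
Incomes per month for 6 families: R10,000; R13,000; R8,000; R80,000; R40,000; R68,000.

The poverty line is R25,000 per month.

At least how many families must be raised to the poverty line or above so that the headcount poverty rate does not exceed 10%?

3

3 of the 6 families are poor, so H = 3/6 = 0.500.
A headcount ratio of at most 10% allows at most ⌊0.10 × 6⌋ = 0 poor families.
So at least 3 − 0 = 3 must be lifted.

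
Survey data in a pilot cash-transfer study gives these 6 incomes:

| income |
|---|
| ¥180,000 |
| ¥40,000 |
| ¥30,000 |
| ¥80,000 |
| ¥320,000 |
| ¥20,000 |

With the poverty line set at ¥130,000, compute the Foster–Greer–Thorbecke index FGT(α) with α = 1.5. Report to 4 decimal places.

Incomes under z: ¥20,000, ¥30,000, ¥40,000, ¥80,000 (q = 4 of N = 6).
Relative gaps: (130000−20000)/130000 = 0.8462; (130000−30000)/130000 = 0.7692; (130000−40000)/130000 = 0.6923; (130000−80000)/130000 = 0.3846.
Raised to α = 1.5: 0.77835; 0.67466; 0.57603; 0.23853.
Sum = 2.267572; FGT(1.5) = 2.267572 / 6 = 0.3779.

0.3779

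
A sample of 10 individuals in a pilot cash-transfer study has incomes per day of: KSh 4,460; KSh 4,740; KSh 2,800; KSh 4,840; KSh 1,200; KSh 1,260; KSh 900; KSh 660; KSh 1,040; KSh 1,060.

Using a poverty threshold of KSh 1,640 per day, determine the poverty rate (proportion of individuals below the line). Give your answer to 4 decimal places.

6 of the 10 individuals have income below KSh 1,640.
H = 6/10 = 0.6000.

0.6000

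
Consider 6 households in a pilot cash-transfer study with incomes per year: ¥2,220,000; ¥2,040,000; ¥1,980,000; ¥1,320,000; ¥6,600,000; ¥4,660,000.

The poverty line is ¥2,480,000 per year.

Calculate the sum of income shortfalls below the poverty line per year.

Poor units: ¥1,320,000, ¥1,980,000, ¥2,040,000, ¥2,220,000 (q = 4 of N = 6).
Individual gaps: 2480000−1320000 = 1160000; 2480000−1980000 = 500000; 2480000−2040000 = 440000; 2480000−2220000 = 260000.
Aggregate gap = ¥2,360,000.

¥2,360,000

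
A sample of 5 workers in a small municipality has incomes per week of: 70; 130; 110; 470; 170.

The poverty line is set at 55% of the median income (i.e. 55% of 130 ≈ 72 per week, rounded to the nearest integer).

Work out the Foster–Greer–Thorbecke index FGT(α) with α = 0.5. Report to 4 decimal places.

0.0333

Below the line: 70 (q = 1 of N = 5).
Shortfall ratios: (72−70)/72 = 0.0278.
Raised to α = 0.5: 0.16667.
Sum = 0.166667; FGT(0.5) = 0.166667 / 5 = 0.0333.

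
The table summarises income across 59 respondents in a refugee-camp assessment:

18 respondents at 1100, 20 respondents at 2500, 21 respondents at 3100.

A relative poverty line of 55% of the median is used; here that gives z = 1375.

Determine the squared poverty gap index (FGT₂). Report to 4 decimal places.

0.0122

Incomes under z: 18×1100 (q = 18 of N = 59).
Shortfall ratios: (1375−1100)/1375 = 0.2000 (×18).
Squared: 0.0400 (×18).
Sum = 0.720000; P₂ = 0.720000 / 59 = 0.0122.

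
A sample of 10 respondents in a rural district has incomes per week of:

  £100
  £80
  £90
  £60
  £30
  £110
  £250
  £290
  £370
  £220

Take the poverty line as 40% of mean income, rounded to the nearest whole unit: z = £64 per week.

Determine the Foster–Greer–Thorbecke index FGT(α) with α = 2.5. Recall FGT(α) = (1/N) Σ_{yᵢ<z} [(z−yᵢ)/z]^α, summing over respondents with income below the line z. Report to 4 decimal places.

Poor units: £30, £60 (q = 2 of N = 10).
Shortfall ratios: (64−30)/64 = 0.5312; (64−60)/64 = 0.0625.
Raised to α = 2.5: 0.20571; 0.00098.
Sum = 0.206683; FGT(2.5) = 0.206683 / 10 = 0.0207.

0.0207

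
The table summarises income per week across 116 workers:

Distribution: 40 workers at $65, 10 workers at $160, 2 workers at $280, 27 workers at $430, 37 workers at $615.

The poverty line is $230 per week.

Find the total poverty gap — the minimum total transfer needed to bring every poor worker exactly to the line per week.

Below z: 40×$65, 10×$160 (q = 50 of N = 116).
Individual gaps: 40×(230−65) = 6600; 10×(230−160) = 700.
Aggregate gap = $7,300.

$7,300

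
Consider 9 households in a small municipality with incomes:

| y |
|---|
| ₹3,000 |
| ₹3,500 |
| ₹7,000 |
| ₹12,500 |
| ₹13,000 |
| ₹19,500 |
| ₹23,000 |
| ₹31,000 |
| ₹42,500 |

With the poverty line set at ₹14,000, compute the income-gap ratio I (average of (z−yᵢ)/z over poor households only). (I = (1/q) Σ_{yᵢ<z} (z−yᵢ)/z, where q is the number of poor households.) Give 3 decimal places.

Poor units: ₹3,000, ₹3,500, ₹7,000, ₹12,500, ₹13,000 (q = 5 of N = 9).
Shortfall ratios (z−y)/z: 0.7857, 0.7500, 0.5000, 0.1071, 0.0714; sum = 2.214286.
The income-gap ratio divides by q (the poor only): 2.214286 / 5 = 0.443.

0.443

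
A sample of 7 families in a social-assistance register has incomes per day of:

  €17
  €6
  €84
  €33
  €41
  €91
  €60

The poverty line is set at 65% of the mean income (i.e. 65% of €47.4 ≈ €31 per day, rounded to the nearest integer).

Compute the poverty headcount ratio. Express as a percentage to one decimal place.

2 of the 7 families have income below €31.
H = 2/7 = 28.6%.

28.6%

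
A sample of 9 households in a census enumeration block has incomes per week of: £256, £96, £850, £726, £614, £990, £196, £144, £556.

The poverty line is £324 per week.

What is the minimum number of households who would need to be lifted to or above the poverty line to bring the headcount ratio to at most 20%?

3

Currently q = 4 of N = 9 are below the line (H = 0.444).
A headcount ratio of at most 20% allows at most ⌊0.20 × 9⌋ = 1 poor households.
So at least 4 − 1 = 3 must be lifted.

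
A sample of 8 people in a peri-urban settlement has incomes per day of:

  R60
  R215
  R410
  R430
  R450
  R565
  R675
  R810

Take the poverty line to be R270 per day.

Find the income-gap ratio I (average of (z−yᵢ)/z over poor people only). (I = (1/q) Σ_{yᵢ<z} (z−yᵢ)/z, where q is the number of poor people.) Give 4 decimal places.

0.4907

Below z: R60, R215 (q = 2 of N = 8).
Relative gaps: 0.7778, 0.2037; sum = 0.981481.
The income-gap ratio divides by q (the poor only): 0.981481 / 2 = 0.4907.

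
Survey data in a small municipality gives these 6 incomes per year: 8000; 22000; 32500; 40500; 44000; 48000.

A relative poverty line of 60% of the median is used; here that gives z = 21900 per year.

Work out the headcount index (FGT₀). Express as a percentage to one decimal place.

16.7%

1 of the 6 individuals have income below 21900.
H = 1/6 = 16.7%.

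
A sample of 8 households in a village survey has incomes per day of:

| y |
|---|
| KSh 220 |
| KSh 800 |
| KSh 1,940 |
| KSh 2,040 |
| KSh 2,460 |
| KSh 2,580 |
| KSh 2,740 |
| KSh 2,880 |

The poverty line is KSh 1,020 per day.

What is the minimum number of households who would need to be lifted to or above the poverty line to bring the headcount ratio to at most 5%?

2

Currently q = 2 of N = 8 are below the line (H = 0.250).
A headcount ratio of at most 5% allows at most ⌊0.05 × 8⌋ = 0 poor households.
So at least 2 − 0 = 2 must be lifted.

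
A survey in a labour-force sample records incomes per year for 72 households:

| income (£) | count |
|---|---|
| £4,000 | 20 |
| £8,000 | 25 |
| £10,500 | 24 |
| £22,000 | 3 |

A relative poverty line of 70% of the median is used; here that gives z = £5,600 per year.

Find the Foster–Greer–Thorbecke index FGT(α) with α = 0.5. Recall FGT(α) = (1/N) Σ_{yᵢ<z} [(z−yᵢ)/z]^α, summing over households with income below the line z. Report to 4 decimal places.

0.1485

Below z: 20×£4,000 (q = 20 of N = 72).
Relative gaps: (5600−4000)/5600 = 0.2857 (×20).
Raised to α = 0.5: 0.53452 (×20).
Sum = 10.690450; FGT(0.5) = 10.690450 / 72 = 0.1485.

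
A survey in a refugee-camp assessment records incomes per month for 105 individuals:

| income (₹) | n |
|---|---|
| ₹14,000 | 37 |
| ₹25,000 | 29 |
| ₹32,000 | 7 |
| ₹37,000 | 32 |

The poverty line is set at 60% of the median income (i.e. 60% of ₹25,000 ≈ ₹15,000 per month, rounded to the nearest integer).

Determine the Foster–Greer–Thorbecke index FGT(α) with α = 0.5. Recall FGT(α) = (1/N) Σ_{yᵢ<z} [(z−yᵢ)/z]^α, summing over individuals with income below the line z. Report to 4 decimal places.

0.0910

Below the line: 37×₹14,000 (q = 37 of N = 105).
Shortfall ratios: (15000−14000)/15000 = 0.0667 (×37).
Raised to α = 0.5: 0.25820 (×37).
Sum = 9.553359; FGT(0.5) = 9.553359 / 105 = 0.0910.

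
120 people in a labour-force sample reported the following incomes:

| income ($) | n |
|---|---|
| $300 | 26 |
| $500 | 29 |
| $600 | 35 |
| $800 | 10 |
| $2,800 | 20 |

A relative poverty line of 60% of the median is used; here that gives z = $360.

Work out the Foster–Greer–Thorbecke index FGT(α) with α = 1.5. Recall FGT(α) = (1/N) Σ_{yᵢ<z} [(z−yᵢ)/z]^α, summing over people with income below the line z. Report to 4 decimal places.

0.0147

Incomes under z: 26×$300 (q = 26 of N = 120).
Relative gaps: (360−300)/360 = 0.1667 (×26).
Raised to α = 1.5: 0.06804 (×26).
Sum = 1.769076; FGT(1.5) = 1.769076 / 120 = 0.0147.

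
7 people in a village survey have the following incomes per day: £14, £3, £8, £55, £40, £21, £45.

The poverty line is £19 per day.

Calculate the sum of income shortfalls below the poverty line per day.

Below z: £3, £8, £14 (q = 3 of N = 7).
Individual gaps: 19−3 = 16; 19−8 = 11; 19−14 = 5.
Aggregate gap = £32.

£32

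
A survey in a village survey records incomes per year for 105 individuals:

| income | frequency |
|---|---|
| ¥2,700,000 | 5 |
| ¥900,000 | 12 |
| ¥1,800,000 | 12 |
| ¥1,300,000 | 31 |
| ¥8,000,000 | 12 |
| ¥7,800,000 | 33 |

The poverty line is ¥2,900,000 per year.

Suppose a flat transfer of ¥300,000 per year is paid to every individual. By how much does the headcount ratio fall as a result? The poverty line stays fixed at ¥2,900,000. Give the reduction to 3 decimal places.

0.048

Before: below the line — 12×¥900,000, 31×¥1,300,000, 12×¥1,800,000, 5×¥2,700,000; headcount ratio = 0.57143.
After the ¥300,000 transfer: below the line — 12×¥1,200,000, 31×¥1,600,000, 12×¥2,100,000; headcount ratio = 0.52381.
Reduction = 0.57143 − 0.52381 = 0.048.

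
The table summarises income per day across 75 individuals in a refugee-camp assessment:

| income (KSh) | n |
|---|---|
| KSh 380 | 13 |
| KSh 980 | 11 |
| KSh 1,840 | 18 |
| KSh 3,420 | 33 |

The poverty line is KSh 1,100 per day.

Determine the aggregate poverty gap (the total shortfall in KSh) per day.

KSh 10,680

Incomes under z: 13×KSh 380, 11×KSh 980 (q = 24 of N = 75).
Individual gaps: 13×(1100−380) = 9360; 11×(1100−980) = 1320.
Aggregate gap = KSh 10,680.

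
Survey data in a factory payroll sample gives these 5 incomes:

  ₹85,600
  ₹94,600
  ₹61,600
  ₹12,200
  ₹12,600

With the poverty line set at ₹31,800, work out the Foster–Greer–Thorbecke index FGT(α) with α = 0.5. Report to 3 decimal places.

0.312

Incomes under z: ₹12,200, ₹12,600 (q = 2 of N = 5).
Shortfall ratios: (31800−12200)/31800 = 0.6164; (31800−12600)/31800 = 0.6038.
Raised to α = 0.5: 0.78508; 0.77703.
Sum = 1.562110; FGT(0.5) = 1.562110 / 5 = 0.312.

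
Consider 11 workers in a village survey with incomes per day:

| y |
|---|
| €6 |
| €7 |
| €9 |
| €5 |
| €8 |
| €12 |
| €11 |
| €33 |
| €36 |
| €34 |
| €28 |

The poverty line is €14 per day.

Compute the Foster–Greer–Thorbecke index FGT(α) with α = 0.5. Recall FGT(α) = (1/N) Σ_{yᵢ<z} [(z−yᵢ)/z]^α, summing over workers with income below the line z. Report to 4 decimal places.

0.3962

Poor units: €5, €6, €7, €8, €9, €11, €12 (q = 7 of N = 11).
Normalized shortfalls: (14−5)/14 = 0.6429; (14−6)/14 = 0.5714; (14−7)/14 = 0.5000; (14−8)/14 = 0.4286; (14−9)/14 = 0.3571; (14−11)/14 = 0.2143; (14−12)/14 = 0.1429.
Raised to α = 0.5: 0.80178; 0.75593; 0.70711; 0.65465; 0.59761; 0.46291; 0.37796.
Sum = 4.357962; FGT(0.5) = 4.357962 / 11 = 0.3962.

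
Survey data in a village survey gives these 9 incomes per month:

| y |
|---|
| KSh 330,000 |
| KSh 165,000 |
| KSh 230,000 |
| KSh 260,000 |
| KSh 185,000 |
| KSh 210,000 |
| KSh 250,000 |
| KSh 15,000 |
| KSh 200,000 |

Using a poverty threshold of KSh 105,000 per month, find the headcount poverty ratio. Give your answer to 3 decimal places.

0.111

1 of the 9 individuals have income below KSh 105,000.
H = 1/9 = 0.111.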